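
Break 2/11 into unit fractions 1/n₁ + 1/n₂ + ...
1/6 + 1/66

Greedy algorithm:
2/11: ceiling(11/2) = 6, use 1/6
1/66: ceiling(66/1) = 66, use 1/66
Result: 2/11 = 1/6 + 1/66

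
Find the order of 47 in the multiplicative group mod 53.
13

53 is prime, so ord(47) divides φ(53) = 52.
Divisors of 52: 1, 2, 4, 13, 26, 52.
Repeated squaring: 47^1 ≡ 47, 47^2 ≡ 36, 47^4 ≡ 24, 47^8 ≡ 46, 47^16 ≡ 49, 47^32 ≡ 16 (mod 53).
Test 47^d mod 53 for each divisor d in increasing order:
47^1 ≡ 47
47^2 ≡ 36
47^4 ≡ 24
47^13 = 47^8·47^4·47^1 ≡ 1  ← first divisor giving 1
The order is 13.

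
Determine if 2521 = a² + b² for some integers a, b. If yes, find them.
35² + 36² (a=35, b=36)

Factorization: 2521 = 2521
By Fermat: n is sum of two squares iff every prime p ≡ 3 (mod 4) appears to even power.
All primes ≡ 3 (mod 4) appear to even power.
Search a = 0, 1, 2, … for 2521 - a² a perfect square: first hit at a = 35: 2521 - 1225 = 1296 = 36².
2521 = 35² + 36² = 1225 + 1296 ✓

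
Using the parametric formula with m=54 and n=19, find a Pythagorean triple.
(2555, 2052, 3277)

Euclid's formula: a = m² - n², b = 2mn, c = m² + n²
m = 54, n = 19
a = 54² - 19² = 2916 - 361 = 2555
b = 2 × 54 × 19 = 2052
c = 54² + 19² = 2916 + 361 = 3277
Verification: 2555² + 2052² = 6528025 + 4210704 = 10738729 = 3277² ✓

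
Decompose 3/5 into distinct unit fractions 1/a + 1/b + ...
1/2 + 1/10

Greedy algorithm:
3/5: ceiling(5/3) = 2, use 1/2
1/10: ceiling(10/1) = 10, use 1/10
Result: 3/5 = 1/2 + 1/10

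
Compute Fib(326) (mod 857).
83

Matrix identity: Q^n = [[F_(n+1), F_n], [F_n, F_(n-1)]] with Q = [[1,1],[1,0]].
n = 326 = 101000110₂. Square-and-multiply, entries mod 857:
Q^1 = [[1,1],[1,0]]
Q^2 = (Q^1)² = [[2,1],[1,1]]
Q^5 = (Q^2)²·Q = [[8,5],[5,3]]
Q^10 = (Q^5)² = [[89,55],[55,34]]
Q^20 = (Q^10)² = [[662,766],[766,753]]
Q^40 = (Q^20)² = [[28,642],[642,243]]
Q^81 = (Q^40)²·Q = [[742,731],[731,11]]
Q^163 = (Q^81)²·Q = [[212,820],[820,249]]
Q^326 = (Q^163)² = [[35,83],[83,809]]
F_326 mod 857 = Q^326[0][1] = 83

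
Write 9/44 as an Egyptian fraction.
1/5 + 1/220

Greedy algorithm:
9/44: ceiling(44/9) = 5, use 1/5
1/220: ceiling(220/1) = 220, use 1/220
Result: 9/44 = 1/5 + 1/220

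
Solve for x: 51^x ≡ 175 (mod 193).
46

Baby-step giant-step with step n = ⌈√193⌉ = 14.
Baby steps 51^j mod 193 (j:value) for j=0..13: 0:1, 1:51, 2:92, 3:60, 4:165, 5:116, 6:126, 7:57, 8:12, 9:33, 10:139, 11:141, 12:50, 13:41.
Giant-step multiplier: 51^(-14) ≡ 51^(192-14) = 51^178 ≡ 6 (mod 193).
Giant steps γ_i = 175·6^i mod 193: γ_0=175, γ_1=85, γ_2=124, γ_3=165 (in table at j=4).
x = i·n + j = 3·14 + 4 = 46.
Check: 51^46 ≡ 175 (mod 193).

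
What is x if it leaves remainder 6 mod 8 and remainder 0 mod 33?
198

Using Chinese Remainder Theorem:
M = 8 × 33 = 264
M1 = 33, M2 = 8
y1 = 33^(-1) mod 8 = 1
y2 = 8^(-1) mod 33 = 29
x = (6×33×1 + 0×8×29) mod 264 = 198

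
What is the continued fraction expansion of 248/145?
[1; 1, 2, 2, 4, 1, 3]

Euclidean algorithm steps:
248 = 1 × 145 + 103
145 = 1 × 103 + 42
103 = 2 × 42 + 19
42 = 2 × 19 + 4
19 = 4 × 4 + 3
4 = 1 × 3 + 1
3 = 3 × 1 + 0
Continued fraction: [1; 1, 2, 2, 4, 1, 3]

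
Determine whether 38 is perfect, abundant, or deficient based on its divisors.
deficient

Proper divisors of 38: sum = 1 + 2 + 19 = 22
Since 22 < 38, 38 is deficient.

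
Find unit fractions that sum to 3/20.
1/7 + 1/140

Greedy algorithm:
3/20: ceiling(20/3) = 7, use 1/7
1/140: ceiling(140/1) = 140, use 1/140
Result: 3/20 = 1/7 + 1/140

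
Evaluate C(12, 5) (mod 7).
1

Using Lucas' theorem:
Write n=12 and k=5 in base 7:
n in base 7: [1, 5]
k in base 7: [0, 5]
C(12,5) mod 7 = ∏ C(n_i, k_i) mod 7
Digit binomials (mod 7): C(1,0) = 1; C(5,5) = 1
Product: 1 × 1 = 1 ≡ 1 (mod 7)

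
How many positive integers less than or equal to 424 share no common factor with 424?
208

424 = 2^3 × 53
φ(n) = n × ∏(1 - 1/p) for each prime p dividing n
φ(424) = 424 × (1 - 1/2) × (1 - 1/53) = 208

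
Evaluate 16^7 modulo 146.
2

Repeated squaring. Binary of 7 = 111.
16^1 ≡ 16 (mod 146); 16^2 ≡ 110 (mod 146); 16^4 ≡ 128 (mod 146)
16^7 = 16^1 × 16^2 × 16^4 ≡ 2 (mod 146)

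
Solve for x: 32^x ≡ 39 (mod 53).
29

Baby-step giant-step with step n = ⌈√53⌉ = 8.
Baby steps 32^j mod 53 (j:value) for j=0..7: 0:1, 1:32, 2:17, 3:14, 4:24, 5:26, 6:37, 7:18.
Giant-step multiplier: 32^(-8) ≡ 32^(52-8) = 32^44 ≡ 15 (mod 53).
Giant steps γ_i = 39·15^i mod 53: γ_0=39, γ_1=2, γ_2=30, γ_3=26 (in table at j=5).
x = i·n + j = 3·8 + 5 = 29.
Check: 32^29 ≡ 39 (mod 53).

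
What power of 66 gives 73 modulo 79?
38

Baby-step giant-step with step n = ⌈√79⌉ = 9.
Baby steps 66^j mod 79 (j:value) for j=0..8: 0:1, 1:66, 2:11, 3:15, 4:42, 5:7, 6:67, 7:77, 8:26.
Giant-step multiplier: 66^(-9) ≡ 66^(78-9) = 66^69 ≡ 61 (mod 79).
Giant steps γ_i = 73·61^i mod 79: γ_0=73, γ_1=29, γ_2=31, γ_3=74, γ_4=11 (in table at j=2).
x = i·n + j = 4·9 + 2 = 38.
Check: 66^38 ≡ 73 (mod 79).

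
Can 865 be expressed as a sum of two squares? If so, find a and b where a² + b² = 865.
9² + 28² (a=9, b=28)

Factorization: 865 = 5 × 173
By Fermat: n is sum of two squares iff every prime p ≡ 3 (mod 4) appears to even power.
All primes ≡ 3 (mod 4) appear to even power.
Search a = 0, 1, 2, … for 865 - a² a perfect square: first hit at a = 9: 865 - 81 = 784 = 28².
865 = 9² + 28² = 81 + 784 ✓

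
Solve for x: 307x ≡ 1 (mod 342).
127

gcd(307, 342) = 1, so the inverse exists.
Extended Euclidean algorithm on (342, 307):
342 = 1 × 307 + 35  ⟹  35 = (1)·342 + (-1)·307
307 = 8 × 35 + 27  ⟹  27 = (-8)·342 + (9)·307
35 = 1 × 27 + 8  ⟹  8 = (9)·342 + (-10)·307
27 = 3 × 8 + 3  ⟹  3 = (-35)·342 + (39)·307
8 = 2 × 3 + 2  ⟹  2 = (79)·342 + (-88)·307
3 = 1 × 2 + 1  ⟹  1 = (-114)·342 + (127)·307
So (127)·307 ≡ 1 (mod 342), i.e. 307^(-1) ≡ 127 (mod 342).
Check: 307 × 127 = 38989 ≡ 1 (mod 342)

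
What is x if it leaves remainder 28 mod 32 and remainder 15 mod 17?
508

Using Chinese Remainder Theorem:
M = 32 × 17 = 544
M1 = 17, M2 = 32
y1 = 17^(-1) mod 32 = 17
y2 = 32^(-1) mod 17 = 8
x = (28×17×17 + 15×32×8) mod 544 = 508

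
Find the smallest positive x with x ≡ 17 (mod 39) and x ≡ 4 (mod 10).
134

Using Chinese Remainder Theorem:
M = 39 × 10 = 390
M1 = 10, M2 = 39
y1 = 10^(-1) mod 39 = 4
y2 = 39^(-1) mod 10 = 9
x = (17×10×4 + 4×39×9) mod 390 = 134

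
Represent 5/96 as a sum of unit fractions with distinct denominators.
1/20 + 1/480

Greedy algorithm:
5/96: ceiling(96/5) = 20, use 1/20
1/480: ceiling(480/1) = 480, use 1/480
Result: 5/96 = 1/20 + 1/480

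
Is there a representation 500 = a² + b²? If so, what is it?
4² + 22² (a=4, b=22)

Factorization: 500 = 2^2 × 5^3
By Fermat: n is sum of two squares iff every prime p ≡ 3 (mod 4) appears to even power.
All primes ≡ 3 (mod 4) appear to even power.
Search a = 0, 1, 2, … for 500 - a² a perfect square: first hit at a = 4: 500 - 16 = 484 = 22².
500 = 4² + 22² = 16 + 484 ✓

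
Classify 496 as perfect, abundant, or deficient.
perfect

Proper divisors of 496: sum = 1 + 2 + 4 + 8 + 16 + 31 + 62 + 124 + 248 = 496
Since 496 = 496, 496 is perfect.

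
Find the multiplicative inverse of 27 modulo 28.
27

gcd(27, 28) = 1, so the inverse exists.
Extended Euclidean algorithm on (28, 27):
28 = 1 × 27 + 1  ⟹  1 = (1)·28 + (-1)·27
So (-1)·27 ≡ 1 (mod 28), i.e. 27^(-1) ≡ -1 ≡ 27 (mod 28).
Check: 27 × 27 = 729 ≡ 1 (mod 28)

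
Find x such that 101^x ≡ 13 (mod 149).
125

Baby-step giant-step with step n = ⌈√149⌉ = 13.
Baby steps 101^j mod 149 (j:value) for j=0..12: 0:1, 1:101, 2:69, 3:115, 4:142, 5:38, 6:113, 7:89, 8:49, 9:32, 10:103, 11:122, 12:104.
Giant-step multiplier: 101^(-13) ≡ 101^(148-13) = 101^135 ≡ 147 (mod 149).
Giant steps γ_i = 13·147^i mod 149: γ_0=13, γ_1=123, γ_2=52, γ_3=45, γ_4=59, γ_5=31, γ_6=87, γ_7=124, γ_8=50, γ_9=49 (in table at j=8).
x = i·n + j = 9·13 + 8 = 125.
Check: 101^125 ≡ 13 (mod 149).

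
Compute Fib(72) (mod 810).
594

Matrix identity: Q^n = [[F_(n+1), F_n], [F_n, F_(n-1)]] with Q = [[1,1],[1,0]].
n = 72 = 1001000₂. Square-and-multiply, entries mod 810:
Q^1 = [[1,1],[1,0]]
Q^2 = (Q^1)² = [[2,1],[1,1]]
Q^4 = (Q^2)² = [[5,3],[3,2]]
Q^9 = (Q^4)²·Q = [[55,34],[34,21]]
Q^18 = (Q^9)² = [[131,154],[154,787]]
Q^36 = (Q^18)² = [[377,432],[432,755]]
Q^72 = (Q^36)² = [[703,594],[594,109]]
F_72 mod 810 = Q^72[0][1] = 594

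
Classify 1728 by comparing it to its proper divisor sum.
abundant

Proper divisors of 1728: sum = 1 + 2 + 3 + 4 + 6 + 8 + 9 + 12 + ... + 288 + 432 + 576 + 864 (27 divisors) = 3352
Since 3352 > 1728, 1728 is abundant.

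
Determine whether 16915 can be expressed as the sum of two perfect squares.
Not possible

Factorization: 16915 = 5 × 17 × 199
By Fermat: n is sum of two squares iff every prime p ≡ 3 (mod 4) appears to even power.
Prime(s) ≡ 3 (mod 4) with odd exponent: [(199, 1)]
Therefore 16915 cannot be expressed as a² + b².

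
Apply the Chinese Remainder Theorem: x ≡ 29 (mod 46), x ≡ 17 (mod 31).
1133

Using Chinese Remainder Theorem:
M = 46 × 31 = 1426
M1 = 31, M2 = 46
y1 = 31^(-1) mod 46 = 3
y2 = 46^(-1) mod 31 = 29
x = (29×31×3 + 17×46×29) mod 1426 = 1133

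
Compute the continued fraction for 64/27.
[2; 2, 1, 2, 3]

Euclidean algorithm steps:
64 = 2 × 27 + 10
27 = 2 × 10 + 7
10 = 1 × 7 + 3
7 = 2 × 3 + 1
3 = 3 × 1 + 0
Continued fraction: [2; 2, 1, 2, 3]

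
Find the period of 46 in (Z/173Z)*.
172

173 is prime, so ord(46) divides φ(173) = 172.
Divisors of 172: 1, 2, 4, 43, 86, 172.
Repeated squaring: 46^1 ≡ 46, 46^2 ≡ 40, 46^4 ≡ 43, 46^8 ≡ 119, 46^16 ≡ 148, 46^32 ≡ 106, 46^64 ≡ 164, 46^128 ≡ 81 (mod 173).
Test 46^d mod 173 for each divisor d in increasing order:
46^1 ≡ 46
46^2 ≡ 40
46^4 ≡ 43
46^43 = 46^32·46^8·46^2·46^1 ≡ 80
46^86 = 46^64·46^16·46^4·46^2 ≡ 172
46^172 = 46^128·46^32·46^8·46^4 ≡ 1  ← first divisor giving 1
The order is 172.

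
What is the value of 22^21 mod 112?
64

Repeated squaring. Binary of 21 = 10101.
22^1 ≡ 22 (mod 112); 22^2 ≡ 36 (mod 112); 22^4 ≡ 64 (mod 112); 22^8 ≡ 64 (mod 112); 22^16 ≡ 64 (mod 112)
22^21 = 22^1 × 22^4 × 22^16 ≡ 64 (mod 112)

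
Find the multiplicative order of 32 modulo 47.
23

47 is prime, so ord(32) divides φ(47) = 46.
Divisors of 46: 1, 2, 23, 46.
Repeated squaring: 32^1 ≡ 32, 32^2 ≡ 37, 32^4 ≡ 6, 32^8 ≡ 36, 32^16 ≡ 27, 32^32 ≡ 24 (mod 47).
Test 32^d mod 47 for each divisor d in increasing order:
32^1 ≡ 32
32^2 ≡ 37
32^23 = 32^16·32^4·32^2·32^1 ≡ 1  ← first divisor giving 1
The order is 23.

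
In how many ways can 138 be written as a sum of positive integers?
12292341831

p(n) counts ways to write n as a sum of positive integers (order ignored).
Euler's pentagonal recurrence: p(k) = p(k-1) + p(k-2) - p(k-5) - p(k-7) + p(k-12) + p(k-15) - ... (offsets j(3j∓1)/2, signs ++--, p(0)=1, p(<0)=0).
DP table for k = 0..137: p(0)=1, p(1)=1, p(2)=2, p(3)=3, p(4)=5, p(5)=7, p(6)=11, p(7)=15, p(8)=22, p(9)=30, p(10)=42, p(11)=56, p(12)=77, p(13)=101, p(14)=135, p(15)=176, p(16)=231, p(17)=297, p(18)=385, p(19)=490, p(20)=627, p(21)=792, p(22)=1002, p(23)=1255, p(24)=1575, p(25)=1958, p(26)=2436, p(27)=3010, p(28)=3718, p(29)=4565, p(30)=5604, p(31)=6842, p(32)=8349, p(33)=10143, p(34)=12310, p(35)=14883, p(36)=17977, p(37)=21637, p(38)=26015, p(39)=31185, p(40)=37338, p(41)=44583, p(42)=53174, p(43)=63261, p(44)=75175, p(45)=89134, p(46)=105558, p(47)=124754, p(48)=147273, p(49)=173525, p(50)=204226, p(51)=239943, p(52)=281589, p(53)=329931, p(54)=386155, p(55)=451276, p(56)=526823, p(57)=614154, p(58)=715220, p(59)=831820, p(60)=966467, p(61)=1121505, p(62)=1300156, p(63)=1505499, p(64)=1741630, p(65)=2012558, p(66)=2323520, p(67)=2679689, p(68)=3087735, p(69)=3554345, p(70)=4087968, p(71)=4697205, p(72)=5392783, p(73)=6185689, p(74)=7089500, p(75)=8118264, p(76)=9289091, p(77)=10619863, p(78)=12132164, p(79)=13848650, p(80)=15796476, p(81)=18004327, p(82)=20506255, p(83)=23338469, p(84)=26543660, p(85)=30167357, p(86)=34262962, p(87)=38887673, p(88)=44108109, p(89)=49995925, p(90)=56634173, p(91)=64112359, p(92)=72533807, p(93)=82010177, p(94)=92669720, p(95)=104651419, p(96)=118114304, p(97)=133230930, p(98)=150198136, p(99)=169229875, p(100)=190569292, p(101)=214481126, p(102)=241265379, p(103)=271248950, p(104)=304801365, p(105)=342325709, p(106)=384276336, p(107)=431149389, p(108)=483502844, p(109)=541946240, p(110)=607163746, p(111)=679903203, p(112)=761002156, p(113)=851376628, p(114)=952050665, p(115)=1064144451, p(116)=1188908248, p(117)=1327710076, p(118)=1482074143, p(119)=1653668665, p(120)=1844349560, p(121)=2056148051, p(122)=2291320912, p(123)=2552338241, p(124)=2841940500, p(125)=3163127352, p(126)=3519222692, p(127)=3913864295, p(128)=4351078600, p(129)=4835271870, p(130)=5371315400, p(131)=5964539504, p(132)=6620830889, p(133)=7346629512, p(134)=8149040695, p(135)=9035836076, p(136)=10015581680, p(137)=11097645016.
Final step: p(138) = p(137) + p(136) - p(133) - p(131) + p(126) + p(123) - p(116) - p(112) + p(103) + p(98) - p(87) - p(81) + p(68) + p(61) - p(46) - p(38) + p(21) + p(12)
= 11097645016 + 10015581680 - 7346629512 - 5964539504 + 3519222692 + 2552338241 - 1188908248 - 761002156 + 271248950 + 150198136 - 38887673 - 18004327 + 3087735 + 1121505 - 105558 - 26015 + 792 + 77
= 12292341831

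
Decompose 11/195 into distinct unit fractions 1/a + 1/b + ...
1/18 + 1/1170

Greedy algorithm:
11/195: ceiling(195/11) = 18, use 1/18
1/1170: ceiling(1170/1) = 1170, use 1/1170
Result: 11/195 = 1/18 + 1/1170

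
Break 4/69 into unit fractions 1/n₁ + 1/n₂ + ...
1/18 + 1/414

Greedy algorithm:
4/69: ceiling(69/4) = 18, use 1/18
1/414: ceiling(414/1) = 414, use 1/414
Result: 4/69 = 1/18 + 1/414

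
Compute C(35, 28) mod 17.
0

Using Lucas' theorem:
Write n=35 and k=28 in base 17:
n in base 17: [2, 1]
k in base 17: [1, 11]
C(35,28) mod 17 = ∏ C(n_i, k_i) mod 17
Digit binomials (mod 17): C(2,1) = 2; C(1,11) = 0 (k_i > n_i)
Product: 2 × 0 = 0 ≡ 0 (mod 17)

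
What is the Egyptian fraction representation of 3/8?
1/3 + 1/24

Greedy algorithm:
3/8: ceiling(8/3) = 3, use 1/3
1/24: ceiling(24/1) = 24, use 1/24
Result: 3/8 = 1/3 + 1/24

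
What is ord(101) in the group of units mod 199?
66

199 is prime, so ord(101) divides φ(199) = 198.
Divisors of 198: 1, 2, 3, 6, 9, 11, 18, 22, 33, 66, 99, 198.
Repeated squaring: 101^1 ≡ 101, 101^2 ≡ 52, 101^4 ≡ 117, 101^8 ≡ 157, 101^16 ≡ 172, 101^32 ≡ 132, 101^64 ≡ 111, 101^128 ≡ 182 (mod 199).
Test 101^d mod 199 for each divisor d in increasing order:
101^1 ≡ 101
101^2 ≡ 52
101^3 = 101^2·101^1 ≡ 78
101^6 = 101^4·101^2 ≡ 114
101^9 = 101^8·101^1 ≡ 136
101^11 = 101^8·101^2·101^1 ≡ 107
101^18 = 101^16·101^2 ≡ 188
101^22 = 101^16·101^4·101^2 ≡ 106
101^33 = 101^32·101^1 ≡ 198
101^66 = 101^64·101^2 ≡ 1  ← first divisor giving 1
The order is 66.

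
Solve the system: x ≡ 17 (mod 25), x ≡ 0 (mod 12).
192

Using Chinese Remainder Theorem:
M = 25 × 12 = 300
M1 = 12, M2 = 25
y1 = 12^(-1) mod 25 = 23
y2 = 25^(-1) mod 12 = 1
x = (17×12×23 + 0×25×1) mod 300 = 192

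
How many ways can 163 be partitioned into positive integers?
142798995930

p(n) counts ways to write n as a sum of positive integers (order ignored).
Euler's pentagonal recurrence: p(k) = p(k-1) + p(k-2) - p(k-5) - p(k-7) + p(k-12) + p(k-15) - ... (offsets j(3j∓1)/2, signs ++--, p(0)=1, p(<0)=0).
DP table for k = 0..162: p(0)=1, p(1)=1, p(2)=2, p(3)=3, p(4)=5, p(5)=7, p(6)=11, p(7)=15, p(8)=22, p(9)=30, p(10)=42, p(11)=56, p(12)=77, p(13)=101, p(14)=135, p(15)=176, p(16)=231, p(17)=297, p(18)=385, p(19)=490, p(20)=627, p(21)=792, p(22)=1002, p(23)=1255, p(24)=1575, p(25)=1958, p(26)=2436, p(27)=3010, p(28)=3718, p(29)=4565, p(30)=5604, p(31)=6842, p(32)=8349, p(33)=10143, p(34)=12310, p(35)=14883, p(36)=17977, p(37)=21637, p(38)=26015, p(39)=31185, p(40)=37338, p(41)=44583, p(42)=53174, p(43)=63261, p(44)=75175, p(45)=89134, p(46)=105558, p(47)=124754, p(48)=147273, p(49)=173525, p(50)=204226, p(51)=239943, p(52)=281589, p(53)=329931, p(54)=386155, p(55)=451276, p(56)=526823, p(57)=614154, p(58)=715220, p(59)=831820, p(60)=966467, p(61)=1121505, p(62)=1300156, p(63)=1505499, p(64)=1741630, p(65)=2012558, p(66)=2323520, p(67)=2679689, p(68)=3087735, p(69)=3554345, p(70)=4087968, p(71)=4697205, p(72)=5392783, p(73)=6185689, p(74)=7089500, p(75)=8118264, p(76)=9289091, p(77)=10619863, p(78)=12132164, p(79)=13848650, p(80)=15796476, p(81)=18004327, p(82)=20506255, p(83)=23338469, p(84)=26543660, p(85)=30167357, p(86)=34262962, p(87)=38887673, p(88)=44108109, p(89)=49995925, p(90)=56634173, p(91)=64112359, p(92)=72533807, p(93)=82010177, p(94)=92669720, p(95)=104651419, p(96)=118114304, p(97)=133230930, p(98)=150198136, p(99)=169229875, p(100)=190569292, p(101)=214481126, p(102)=241265379, p(103)=271248950, p(104)=304801365, p(105)=342325709, p(106)=384276336, p(107)=431149389, p(108)=483502844, p(109)=541946240, p(110)=607163746, p(111)=679903203, p(112)=761002156, p(113)=851376628, p(114)=952050665, p(115)=1064144451, p(116)=1188908248, p(117)=1327710076, p(118)=1482074143, p(119)=1653668665, p(120)=1844349560, p(121)=2056148051, p(122)=2291320912, p(123)=2552338241, p(124)=2841940500, p(125)=3163127352, p(126)=3519222692, p(127)=3913864295, p(128)=4351078600, p(129)=4835271870, p(130)=5371315400, p(131)=5964539504, p(132)=6620830889, p(133)=7346629512, p(134)=8149040695, p(135)=9035836076, p(136)=10015581680, p(137)=11097645016, p(138)=12292341831, p(139)=13610949895, p(140)=15065878135, p(141)=16670689208, p(142)=18440293320, p(143)=20390982757, p(144)=22540654445, p(145)=24908858009, p(146)=27517052599, p(147)=30388671978, p(148)=33549419497, p(149)=37027355200, p(150)=40853235313, p(151)=45060624582, p(152)=49686288421, p(153)=54770336324, p(154)=60356673280, p(155)=66493182097, p(156)=73232243759, p(157)=80630964769, p(158)=88751778802, p(159)=97662728555, p(160)=107438159466, p(161)=118159068427, p(162)=129913904637.
Final step: p(163) = p(162) + p(161) - p(158) - p(156) + p(151) + p(148) - p(141) - p(137) + p(128) + p(123) - p(112) - p(106) + p(93) + p(86) - p(71) - p(63) + p(46) + p(37) - p(18) - p(8)
= 129913904637 + 118159068427 - 88751778802 - 73232243759 + 45060624582 + 33549419497 - 16670689208 - 11097645016 + 4351078600 + 2552338241 - 761002156 - 384276336 + 82010177 + 34262962 - 4697205 - 1505499 + 105558 + 21637 - 385 - 22
= 142798995930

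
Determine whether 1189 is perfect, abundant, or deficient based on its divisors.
deficient

Proper divisors of 1189: sum = 1 + 29 + 41 = 71
Since 71 < 1189, 1189 is deficient.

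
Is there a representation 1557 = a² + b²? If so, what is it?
6² + 39² (a=6, b=39)

Factorization: 1557 = 3^2 × 173
By Fermat: n is sum of two squares iff every prime p ≡ 3 (mod 4) appears to even power.
All primes ≡ 3 (mod 4) appear to even power.
Search a = 0, 1, 2, … for 1557 - a² a perfect square: first hit at a = 6: 1557 - 36 = 1521 = 39².
1557 = 6² + 39² = 36 + 1521 ✓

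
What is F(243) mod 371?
212

Matrix identity: Q^n = [[F_(n+1), F_n], [F_n, F_(n-1)]] with Q = [[1,1],[1,0]].
n = 243 = 11110011₂. Square-and-multiply, entries mod 371:
Q^1 = [[1,1],[1,0]]
Q^3 = (Q^1)²·Q = [[3,2],[2,1]]
Q^7 = (Q^3)²·Q = [[21,13],[13,8]]
Q^15 = (Q^7)²·Q = [[245,239],[239,6]]
Q^30 = (Q^15)² = [[281,258],[258,23]]
Q^60 = (Q^30)² = [[93,151],[151,313]]
Q^121 = (Q^60)²·Q = [[6,286],[286,91]]
Q^243 = (Q^121)²·Q = [[129,212],[212,288]]
F_243 mod 371 = Q^243[0][1] = 212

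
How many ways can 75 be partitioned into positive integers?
8118264

p(n) counts ways to write n as a sum of positive integers (order ignored).
Euler's pentagonal recurrence: p(k) = p(k-1) + p(k-2) - p(k-5) - p(k-7) + p(k-12) + p(k-15) - ... (offsets j(3j∓1)/2, signs ++--, p(0)=1, p(<0)=0).
DP table for k = 0..74: p(0)=1, p(1)=1, p(2)=2, p(3)=3, p(4)=5, p(5)=7, p(6)=11, p(7)=15, p(8)=22, p(9)=30, p(10)=42, p(11)=56, p(12)=77, p(13)=101, p(14)=135, p(15)=176, p(16)=231, p(17)=297, p(18)=385, p(19)=490, p(20)=627, p(21)=792, p(22)=1002, p(23)=1255, p(24)=1575, p(25)=1958, p(26)=2436, p(27)=3010, p(28)=3718, p(29)=4565, p(30)=5604, p(31)=6842, p(32)=8349, p(33)=10143, p(34)=12310, p(35)=14883, p(36)=17977, p(37)=21637, p(38)=26015, p(39)=31185, p(40)=37338, p(41)=44583, p(42)=53174, p(43)=63261, p(44)=75175, p(45)=89134, p(46)=105558, p(47)=124754, p(48)=147273, p(49)=173525, p(50)=204226, p(51)=239943, p(52)=281589, p(53)=329931, p(54)=386155, p(55)=451276, p(56)=526823, p(57)=614154, p(58)=715220, p(59)=831820, p(60)=966467, p(61)=1121505, p(62)=1300156, p(63)=1505499, p(64)=1741630, p(65)=2012558, p(66)=2323520, p(67)=2679689, p(68)=3087735, p(69)=3554345, p(70)=4087968, p(71)=4697205, p(72)=5392783, p(73)=6185689, p(74)=7089500.
Final step: p(75) = p(74) + p(73) - p(70) - p(68) + p(63) + p(60) - p(53) - p(49) + p(40) + p(35) - p(24) - p(18) + p(5)
= 7089500 + 6185689 - 4087968 - 3087735 + 1505499 + 966467 - 329931 - 173525 + 37338 + 14883 - 1575 - 385 + 7
= 8118264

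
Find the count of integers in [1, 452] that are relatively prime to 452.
224

452 = 2^2 × 113
φ(n) = n × ∏(1 - 1/p) for each prime p dividing n
φ(452) = 452 × (1 - 1/2) × (1 - 1/113) = 224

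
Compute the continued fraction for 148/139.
[1; 15, 2, 4]

Euclidean algorithm steps:
148 = 1 × 139 + 9
139 = 15 × 9 + 4
9 = 2 × 4 + 1
4 = 4 × 1 + 0
Continued fraction: [1; 15, 2, 4]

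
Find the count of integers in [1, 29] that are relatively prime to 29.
28

29 = 29
φ(n) = n × ∏(1 - 1/p) for each prime p dividing n
φ(29) = 29 × (1 - 1/29) = 28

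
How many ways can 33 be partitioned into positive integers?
10143

p(n) counts ways to write n as a sum of positive integers (order ignored).
Euler's pentagonal recurrence: p(k) = p(k-1) + p(k-2) - p(k-5) - p(k-7) + p(k-12) + p(k-15) - ... (offsets j(3j∓1)/2, signs ++--, p(0)=1, p(<0)=0).
DP table for k = 0..32: p(0)=1, p(1)=1, p(2)=2, p(3)=3, p(4)=5, p(5)=7, p(6)=11, p(7)=15, p(8)=22, p(9)=30, p(10)=42, p(11)=56, p(12)=77, p(13)=101, p(14)=135, p(15)=176, p(16)=231, p(17)=297, p(18)=385, p(19)=490, p(20)=627, p(21)=792, p(22)=1002, p(23)=1255, p(24)=1575, p(25)=1958, p(26)=2436, p(27)=3010, p(28)=3718, p(29)=4565, p(30)=5604, p(31)=6842, p(32)=8349.
Final step: p(33) = p(32) + p(31) - p(28) - p(26) + p(21) + p(18) - p(11) - p(7)
= 8349 + 6842 - 3718 - 2436 + 792 + 385 - 56 - 15
= 10143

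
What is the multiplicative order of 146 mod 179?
89

179 is prime, so ord(146) divides φ(179) = 178.
Divisors of 178: 1, 2, 89, 178.
Repeated squaring: 146^1 ≡ 146, 146^2 ≡ 15, 146^4 ≡ 46, 146^8 ≡ 147, 146^16 ≡ 129, 146^32 ≡ 173, 146^64 ≡ 36, 146^128 ≡ 43 (mod 179).
Test 146^d mod 179 for each divisor d in increasing order:
146^1 ≡ 146
146^2 ≡ 15
146^89 = 146^64·146^16·146^8·146^1 ≡ 1  ← first divisor giving 1
The order is 89.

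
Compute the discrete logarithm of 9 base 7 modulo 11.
8

Baby-step giant-step with step n = ⌈√11⌉ = 4.
Baby steps 7^j mod 11 (j:value) for j=0..3: 0:1, 1:7, 2:5, 3:2.
Giant-step multiplier: 7^(-4) ≡ 7^(10-4) = 7^6 ≡ 4 (mod 11).
Giant steps γ_i = 9·4^i mod 11: γ_0=9, γ_1=3, γ_2=1 (in table at j=0).
x = i·n + j = 2·4 + 0 = 8.
Check: 7^8 ≡ 9 (mod 11).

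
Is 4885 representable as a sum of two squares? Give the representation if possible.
23² + 66² (a=23, b=66)

Factorization: 4885 = 5 × 977
By Fermat: n is sum of two squares iff every prime p ≡ 3 (mod 4) appears to even power.
All primes ≡ 3 (mod 4) appear to even power.
Search a = 0, 1, 2, … for 4885 - a² a perfect square: first hit at a = 23: 4885 - 529 = 4356 = 66².
4885 = 23² + 66² = 529 + 4356 ✓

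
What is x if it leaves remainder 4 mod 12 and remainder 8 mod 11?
52

Using Chinese Remainder Theorem:
M = 12 × 11 = 132
M1 = 11, M2 = 12
y1 = 11^(-1) mod 12 = 11
y2 = 12^(-1) mod 11 = 1
x = (4×11×11 + 8×12×1) mod 132 = 52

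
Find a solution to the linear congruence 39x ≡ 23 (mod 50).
x ≡ 7 (mod 50)

gcd(39, 50) = 1, which divides 23, so solutions exist.
Find 39^(-1) mod 50 by the extended Euclidean algorithm:
50 = 1 × 39 + 11  ⟹  11 = (1)·50 + (-1)·39
39 = 3 × 11 + 6  ⟹  6 = (-3)·50 + (4)·39
11 = 1 × 6 + 5  ⟹  5 = (4)·50 + (-5)·39
6 = 1 × 5 + 1  ⟹  1 = (-7)·50 + (9)·39
So (9)·39 ≡ 1 (mod 50), i.e. 39^(-1) ≡ 9 (mod 50).
x ≡ 9 × 23 = 207 ≡ 7 (mod 50).
Check: 39 × 7 = 273 ≡ 23 (mod 50).
Unique solution: x ≡ 7 (mod 50)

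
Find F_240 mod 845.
740

Matrix identity: Q^n = [[F_(n+1), F_n], [F_n, F_(n-1)]] with Q = [[1,1],[1,0]].
n = 240 = 11110000₂. Square-and-multiply, entries mod 845:
Q^1 = [[1,1],[1,0]]
Q^3 = (Q^1)²·Q = [[3,2],[2,1]]
Q^7 = (Q^3)²·Q = [[21,13],[13,8]]
Q^15 = (Q^7)²·Q = [[142,610],[610,377]]
Q^30 = (Q^15)² = [[184,560],[560,469]]
Q^60 = (Q^30)² = [[161,640],[640,366]]
Q^120 = (Q^60)² = [[346,125],[125,221]]
Q^240 = (Q^120)² = [[141,740],[740,246]]
F_240 mod 845 = Q^240[0][1] = 740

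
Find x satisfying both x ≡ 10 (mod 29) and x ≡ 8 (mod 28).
764

Using Chinese Remainder Theorem:
M = 29 × 28 = 812
M1 = 28, M2 = 29
y1 = 28^(-1) mod 29 = 28
y2 = 29^(-1) mod 28 = 1
x = (10×28×28 + 8×29×1) mod 812 = 764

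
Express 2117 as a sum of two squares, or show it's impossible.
1² + 46² (a=1, b=46)

Factorization: 2117 = 29 × 73
By Fermat: n is sum of two squares iff every prime p ≡ 3 (mod 4) appears to even power.
All primes ≡ 3 (mod 4) appear to even power.
Search a = 0, 1, 2, … for 2117 - a² a perfect square: first hit at a = 1: 2117 - 1 = 2116 = 46².
2117 = 1² + 46² = 1 + 2116 ✓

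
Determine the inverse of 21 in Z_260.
161

gcd(21, 260) = 1, so the inverse exists.
Extended Euclidean algorithm on (260, 21):
260 = 12 × 21 + 8  ⟹  8 = (1)·260 + (-12)·21
21 = 2 × 8 + 5  ⟹  5 = (-2)·260 + (25)·21
8 = 1 × 5 + 3  ⟹  3 = (3)·260 + (-37)·21
5 = 1 × 3 + 2  ⟹  2 = (-5)·260 + (62)·21
3 = 1 × 2 + 1  ⟹  1 = (8)·260 + (-99)·21
So (-99)·21 ≡ 1 (mod 260), i.e. 21^(-1) ≡ -99 ≡ 161 (mod 260).
Check: 21 × 161 = 3381 ≡ 1 (mod 260)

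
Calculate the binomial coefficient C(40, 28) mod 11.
10

Using Lucas' theorem:
Write n=40 and k=28 in base 11:
n in base 11: [3, 7]
k in base 11: [2, 6]
C(40,28) mod 11 = ∏ C(n_i, k_i) mod 11
Digit binomials (mod 11): C(3,2) = 3; C(7,6) = 7
Product: 3 × 7 = 21 ≡ 10 (mod 11)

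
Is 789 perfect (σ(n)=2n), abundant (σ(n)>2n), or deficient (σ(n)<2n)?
deficient

Proper divisors of 789: sum = 1 + 3 + 263 = 267
Since 267 < 789, 789 is deficient.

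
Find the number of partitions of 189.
1527273599625

p(n) counts ways to write n as a sum of positive integers (order ignored).
Euler's pentagonal recurrence: p(k) = p(k-1) + p(k-2) - p(k-5) - p(k-7) + p(k-12) + p(k-15) - ... (offsets j(3j∓1)/2, signs ++--, p(0)=1, p(<0)=0).
DP table for k = 0..188: p(0)=1, p(1)=1, p(2)=2, p(3)=3, p(4)=5, p(5)=7, p(6)=11, p(7)=15, p(8)=22, p(9)=30, p(10)=42, p(11)=56, p(12)=77, p(13)=101, p(14)=135, p(15)=176, p(16)=231, p(17)=297, p(18)=385, p(19)=490, p(20)=627, p(21)=792, p(22)=1002, p(23)=1255, p(24)=1575, p(25)=1958, p(26)=2436, p(27)=3010, p(28)=3718, p(29)=4565, p(30)=5604, p(31)=6842, p(32)=8349, p(33)=10143, p(34)=12310, p(35)=14883, p(36)=17977, p(37)=21637, p(38)=26015, p(39)=31185, p(40)=37338, p(41)=44583, p(42)=53174, p(43)=63261, p(44)=75175, p(45)=89134, p(46)=105558, p(47)=124754, p(48)=147273, p(49)=173525, p(50)=204226, p(51)=239943, p(52)=281589, p(53)=329931, p(54)=386155, p(55)=451276, p(56)=526823, p(57)=614154, p(58)=715220, p(59)=831820, p(60)=966467, p(61)=1121505, p(62)=1300156, p(63)=1505499, p(64)=1741630, p(65)=2012558, p(66)=2323520, p(67)=2679689, p(68)=3087735, p(69)=3554345, p(70)=4087968, p(71)=4697205, p(72)=5392783, p(73)=6185689, p(74)=7089500, p(75)=8118264, p(76)=9289091, p(77)=10619863, p(78)=12132164, p(79)=13848650, p(80)=15796476, p(81)=18004327, p(82)=20506255, p(83)=23338469, p(84)=26543660, p(85)=30167357, p(86)=34262962, p(87)=38887673, p(88)=44108109, p(89)=49995925, p(90)=56634173, p(91)=64112359, p(92)=72533807, p(93)=82010177, p(94)=92669720, p(95)=104651419, p(96)=118114304, p(97)=133230930, p(98)=150198136, p(99)=169229875, p(100)=190569292, p(101)=214481126, p(102)=241265379, p(103)=271248950, p(104)=304801365, p(105)=342325709, p(106)=384276336, p(107)=431149389, p(108)=483502844, p(109)=541946240, p(110)=607163746, p(111)=679903203, p(112)=761002156, p(113)=851376628, p(114)=952050665, p(115)=1064144451, p(116)=1188908248, p(117)=1327710076, p(118)=1482074143, p(119)=1653668665, p(120)=1844349560, p(121)=2056148051, p(122)=2291320912, p(123)=2552338241, p(124)=2841940500, p(125)=3163127352, p(126)=3519222692, p(127)=3913864295, p(128)=4351078600, p(129)=4835271870, p(130)=5371315400, p(131)=5964539504, p(132)=6620830889, p(133)=7346629512, p(134)=8149040695, p(135)=9035836076, p(136)=10015581680, p(137)=11097645016, p(138)=12292341831, p(139)=13610949895, p(140)=15065878135, p(141)=16670689208, p(142)=18440293320, p(143)=20390982757, p(144)=22540654445, p(145)=24908858009, p(146)=27517052599, p(147)=30388671978, p(148)=33549419497, p(149)=37027355200, p(150)=40853235313, p(151)=45060624582, p(152)=49686288421, p(153)=54770336324, p(154)=60356673280, p(155)=66493182097, p(156)=73232243759, p(157)=80630964769, p(158)=88751778802, p(159)=97662728555, p(160)=107438159466, p(161)=118159068427, p(162)=129913904637, p(163)=142798995930, p(164)=156919475295, p(165)=172389800255, p(166)=189334822579, p(167)=207890420102, p(168)=228204732751, p(169)=250438925115, p(170)=274768617130, p(171)=301384802048, p(172)=330495499613, p(173)=362326859895, p(174)=397125074750, p(175)=435157697830, p(176)=476715857290, p(177)=522115831195, p(178)=571701605655, p(179)=625846753120, p(180)=684957390936, p(181)=749474411781, p(182)=819876908323, p(183)=896684817527, p(184)=980462880430, p(185)=1071823774337, p(186)=1171432692373, p(187)=1280011042268, p(188)=1398341745571.
Final step: p(189) = p(188) + p(187) - p(184) - p(182) + p(177) + p(174) - p(167) - p(163) + p(154) + p(149) - p(138) - p(132) + p(119) + p(112) - p(97) - p(89) + p(72) + p(63) - p(44) - p(34) + p(13) + p(2)
= 1398341745571 + 1280011042268 - 980462880430 - 819876908323 + 522115831195 + 397125074750 - 207890420102 - 142798995930 + 60356673280 + 37027355200 - 12292341831 - 6620830889 + 1653668665 + 761002156 - 133230930 - 49995925 + 5392783 + 1505499 - 75175 - 12310 + 101 + 2
= 1527273599625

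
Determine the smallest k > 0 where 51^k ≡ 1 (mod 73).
8

73 is prime, so ord(51) divides φ(73) = 72.
Divisors of 72: 1, 2, 3, 4, 6, 8, 9, 12, 18, 24, 36, 72.
Repeated squaring: 51^1 ≡ 51, 51^2 ≡ 46, 51^4 ≡ 72, 51^8 ≡ 1, 51^16 ≡ 1, 51^32 ≡ 1, 51^64 ≡ 1 (mod 73).
Test 51^d mod 73 for each divisor d in increasing order:
51^1 ≡ 51
51^2 ≡ 46
51^3 = 51^2·51^1 ≡ 10
51^4 ≡ 72
51^6 = 51^4·51^2 ≡ 27
51^8 ≡ 1  ← first divisor giving 1
The order is 8.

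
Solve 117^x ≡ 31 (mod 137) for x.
43

Baby-step giant-step with step n = ⌈√137⌉ = 12.
Baby steps 117^j mod 137 (j:value) for j=0..11: 0:1, 1:117, 2:126, 3:83, 4:121, 5:46, 6:39, 7:42, 8:119, 9:86, 10:61, 11:13.
Giant-step multiplier: 117^(-12) ≡ 117^(136-12) = 117^124 ≡ 49 (mod 137).
Giant steps γ_i = 31·49^i mod 137: γ_0=31, γ_1=12, γ_2=40, γ_3=42 (in table at j=7).
x = i·n + j = 3·12 + 7 = 43.
Check: 117^43 ≡ 31 (mod 137).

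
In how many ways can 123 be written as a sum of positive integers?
2552338241

p(n) counts ways to write n as a sum of positive integers (order ignored).
Euler's pentagonal recurrence: p(k) = p(k-1) + p(k-2) - p(k-5) - p(k-7) + p(k-12) + p(k-15) - ... (offsets j(3j∓1)/2, signs ++--, p(0)=1, p(<0)=0).
DP table for k = 0..122: p(0)=1, p(1)=1, p(2)=2, p(3)=3, p(4)=5, p(5)=7, p(6)=11, p(7)=15, p(8)=22, p(9)=30, p(10)=42, p(11)=56, p(12)=77, p(13)=101, p(14)=135, p(15)=176, p(16)=231, p(17)=297, p(18)=385, p(19)=490, p(20)=627, p(21)=792, p(22)=1002, p(23)=1255, p(24)=1575, p(25)=1958, p(26)=2436, p(27)=3010, p(28)=3718, p(29)=4565, p(30)=5604, p(31)=6842, p(32)=8349, p(33)=10143, p(34)=12310, p(35)=14883, p(36)=17977, p(37)=21637, p(38)=26015, p(39)=31185, p(40)=37338, p(41)=44583, p(42)=53174, p(43)=63261, p(44)=75175, p(45)=89134, p(46)=105558, p(47)=124754, p(48)=147273, p(49)=173525, p(50)=204226, p(51)=239943, p(52)=281589, p(53)=329931, p(54)=386155, p(55)=451276, p(56)=526823, p(57)=614154, p(58)=715220, p(59)=831820, p(60)=966467, p(61)=1121505, p(62)=1300156, p(63)=1505499, p(64)=1741630, p(65)=2012558, p(66)=2323520, p(67)=2679689, p(68)=3087735, p(69)=3554345, p(70)=4087968, p(71)=4697205, p(72)=5392783, p(73)=6185689, p(74)=7089500, p(75)=8118264, p(76)=9289091, p(77)=10619863, p(78)=12132164, p(79)=13848650, p(80)=15796476, p(81)=18004327, p(82)=20506255, p(83)=23338469, p(84)=26543660, p(85)=30167357, p(86)=34262962, p(87)=38887673, p(88)=44108109, p(89)=49995925, p(90)=56634173, p(91)=64112359, p(92)=72533807, p(93)=82010177, p(94)=92669720, p(95)=104651419, p(96)=118114304, p(97)=133230930, p(98)=150198136, p(99)=169229875, p(100)=190569292, p(101)=214481126, p(102)=241265379, p(103)=271248950, p(104)=304801365, p(105)=342325709, p(106)=384276336, p(107)=431149389, p(108)=483502844, p(109)=541946240, p(110)=607163746, p(111)=679903203, p(112)=761002156, p(113)=851376628, p(114)=952050665, p(115)=1064144451, p(116)=1188908248, p(117)=1327710076, p(118)=1482074143, p(119)=1653668665, p(120)=1844349560, p(121)=2056148051, p(122)=2291320912.
Final step: p(123) = p(122) + p(121) - p(118) - p(116) + p(111) + p(108) - p(101) - p(97) + p(88) + p(83) - p(72) - p(66) + p(53) + p(46) - p(31) - p(23) + p(6)
= 2291320912 + 2056148051 - 1482074143 - 1188908248 + 679903203 + 483502844 - 214481126 - 133230930 + 44108109 + 23338469 - 5392783 - 2323520 + 329931 + 105558 - 6842 - 1255 + 11
= 2552338241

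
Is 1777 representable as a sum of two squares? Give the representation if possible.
16² + 39² (a=16, b=39)

Factorization: 1777 = 1777
By Fermat: n is sum of two squares iff every prime p ≡ 3 (mod 4) appears to even power.
All primes ≡ 3 (mod 4) appear to even power.
Search a = 0, 1, 2, … for 1777 - a² a perfect square: first hit at a = 16: 1777 - 256 = 1521 = 39².
1777 = 16² + 39² = 256 + 1521 ✓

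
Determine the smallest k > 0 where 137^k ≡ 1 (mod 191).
190

191 is prime, so ord(137) divides φ(191) = 190.
Divisors of 190: 1, 2, 5, 10, 19, 38, 95, 190.
Repeated squaring: 137^1 ≡ 137, 137^2 ≡ 51, 137^4 ≡ 118, 137^8 ≡ 172, 137^16 ≡ 170, 137^32 ≡ 59, 137^64 ≡ 43, 137^128 ≡ 130 (mod 191).
Test 137^d mod 191 for each divisor d in increasing order:
137^1 ≡ 137
137^2 ≡ 51
137^5 = 137^4·137^1 ≡ 122
137^10 = 137^8·137^2 ≡ 177
137^19 = 137^16·137^2·137^1 ≡ 152
137^38 = 137^32·137^4·137^2 ≡ 184
137^95 = 137^64·137^16·137^8·137^4·137^2·137^1 ≡ 190
137^190 = 137^128·137^32·137^16·137^8·137^4·137^2 ≡ 1  ← first divisor giving 1
The order is 190.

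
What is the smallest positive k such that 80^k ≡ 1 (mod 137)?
136

137 is prime, so ord(80) divides φ(137) = 136.
Divisors of 136: 1, 2, 4, 8, 17, 34, 68, 136.
Repeated squaring: 80^1 ≡ 80, 80^2 ≡ 98, 80^4 ≡ 14, 80^8 ≡ 59, 80^16 ≡ 56, 80^32 ≡ 122, 80^64 ≡ 88, 80^128 ≡ 72 (mod 137).
Test 80^d mod 137 for each divisor d in increasing order:
80^1 ≡ 80
80^2 ≡ 98
80^4 ≡ 14
80^8 ≡ 59
80^17 = 80^16·80^1 ≡ 96
80^34 = 80^32·80^2 ≡ 37
80^68 = 80^64·80^4 ≡ 136
80^136 = 80^128·80^8 ≡ 1  ← first divisor giving 1
The order is 136.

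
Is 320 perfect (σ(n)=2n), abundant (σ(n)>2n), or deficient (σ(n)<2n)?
abundant

Proper divisors of 320: sum = 1 + 2 + 4 + 5 + 8 + 10 + 16 + 20 + 32 + 40 + 64 + 80 + 160 = 442
Since 442 > 320, 320 is abundant.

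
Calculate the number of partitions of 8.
22

p(n) counts ways to write n as a sum of positive integers (order ignored).
Examples: 8; 7 + 1; 6 + 2; 6 + 1 + 1; 5 + 3; ... (22 total)
p(8) = 22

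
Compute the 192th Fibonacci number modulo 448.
0

Matrix identity: Q^n = [[F_(n+1), F_n], [F_n, F_(n-1)]] with Q = [[1,1],[1,0]].
n = 192 = 11000000₂. Square-and-multiply, entries mod 448:
Q^1 = [[1,1],[1,0]]
Q^3 = (Q^1)²·Q = [[3,2],[2,1]]
Q^6 = (Q^3)² = [[13,8],[8,5]]
Q^12 = (Q^6)² = [[233,144],[144,89]]
Q^24 = (Q^12)² = [[209,224],[224,433]]
Q^48 = (Q^24)² = [[225,0],[0,225]]
Q^96 = (Q^48)² = [[1,0],[0,1]]
Q^192 = (Q^96)² = [[1,0],[0,1]]
F_192 mod 448 = Q^192[0][1] = 0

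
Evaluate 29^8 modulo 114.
55

Repeated squaring. Binary of 8 = 1000.
29^1 ≡ 29 (mod 114); 29^2 ≡ 43 (mod 114); 29^4 ≡ 25 (mod 114); 29^8 ≡ 55 (mod 114)
29^8 = 29^8 ≡ 55 (mod 114)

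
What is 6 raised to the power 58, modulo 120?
96

Repeated squaring. Binary of 58 = 111010.
6^1 ≡ 6 (mod 120); 6^2 ≡ 36 (mod 120); 6^4 ≡ 96 (mod 120); 6^8 ≡ 96 (mod 120); 6^16 ≡ 96 (mod 120); 6^32 ≡ 96 (mod 120)
6^58 = 6^2 × 6^8 × 6^16 × 6^32 ≡ 96 (mod 120)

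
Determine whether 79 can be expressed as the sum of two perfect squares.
Not possible

Factorization: 79 = 79
By Fermat: n is sum of two squares iff every prime p ≡ 3 (mod 4) appears to even power.
Prime(s) ≡ 3 (mod 4) with odd exponent: [(79, 1)]
Therefore 79 cannot be expressed as a² + b².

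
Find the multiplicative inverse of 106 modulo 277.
196

gcd(106, 277) = 1, so the inverse exists.
Extended Euclidean algorithm on (277, 106):
277 = 2 × 106 + 65  ⟹  65 = (1)·277 + (-2)·106
106 = 1 × 65 + 41  ⟹  41 = (-1)·277 + (3)·106
65 = 1 × 41 + 24  ⟹  24 = (2)·277 + (-5)·106
41 = 1 × 24 + 17  ⟹  17 = (-3)·277 + (8)·106
24 = 1 × 17 + 7  ⟹  7 = (5)·277 + (-13)·106
17 = 2 × 7 + 3  ⟹  3 = (-13)·277 + (34)·106
7 = 2 × 3 + 1  ⟹  1 = (31)·277 + (-81)·106
So (-81)·106 ≡ 1 (mod 277), i.e. 106^(-1) ≡ -81 ≡ 196 (mod 277).
Check: 106 × 196 = 20776 ≡ 1 (mod 277)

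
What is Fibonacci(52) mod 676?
127

Matrix identity: Q^n = [[F_(n+1), F_n], [F_n, F_(n-1)]] with Q = [[1,1],[1,0]].
n = 52 = 110100₂. Square-and-multiply, entries mod 676:
Q^1 = [[1,1],[1,0]]
Q^3 = (Q^1)²·Q = [[3,2],[2,1]]
Q^6 = (Q^3)² = [[13,8],[8,5]]
Q^13 = (Q^6)²·Q = [[377,233],[233,144]]
Q^26 = (Q^13)² = [[378,389],[389,665]]
Q^52 = (Q^26)² = [[145,127],[127,18]]
F_52 mod 676 = Q^52[0][1] = 127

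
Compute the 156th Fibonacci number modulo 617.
146

Matrix identity: Q^n = [[F_(n+1), F_n], [F_n, F_(n-1)]] with Q = [[1,1],[1,0]].
n = 156 = 10011100₂. Square-and-multiply, entries mod 617:
Q^1 = [[1,1],[1,0]]
Q^2 = (Q^1)² = [[2,1],[1,1]]
Q^4 = (Q^2)² = [[5,3],[3,2]]
Q^9 = (Q^4)²·Q = [[55,34],[34,21]]
Q^19 = (Q^9)²·Q = [[595,479],[479,116]]
Q^39 = (Q^19)²·Q = [[386,401],[401,602]]
Q^78 = (Q^39)² = [[63,74],[74,606]]
Q^156 = (Q^78)² = [[190,146],[146,44]]
F_156 mod 617 = Q^156[0][1] = 146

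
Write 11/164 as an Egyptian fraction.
1/15 + 1/2460

Greedy algorithm:
11/164: ceiling(164/11) = 15, use 1/15
1/2460: ceiling(2460/1) = 2460, use 1/2460
Result: 11/164 = 1/15 + 1/2460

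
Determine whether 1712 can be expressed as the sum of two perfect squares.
Not possible

Factorization: 1712 = 2^4 × 107
By Fermat: n is sum of two squares iff every prime p ≡ 3 (mod 4) appears to even power.
Prime(s) ≡ 3 (mod 4) with odd exponent: [(107, 1)]
Therefore 1712 cannot be expressed as a² + b².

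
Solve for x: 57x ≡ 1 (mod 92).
21

gcd(57, 92) = 1, so the inverse exists.
Extended Euclidean algorithm on (92, 57):
92 = 1 × 57 + 35  ⟹  35 = (1)·92 + (-1)·57
57 = 1 × 35 + 22  ⟹  22 = (-1)·92 + (2)·57
35 = 1 × 22 + 13  ⟹  13 = (2)·92 + (-3)·57
22 = 1 × 13 + 9  ⟹  9 = (-3)·92 + (5)·57
13 = 1 × 9 + 4  ⟹  4 = (5)·92 + (-8)·57
9 = 2 × 4 + 1  ⟹  1 = (-13)·92 + (21)·57
So (21)·57 ≡ 1 (mod 92), i.e. 57^(-1) ≡ 21 (mod 92).
Check: 57 × 21 = 1197 ≡ 1 (mod 92)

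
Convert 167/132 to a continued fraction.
[1; 3, 1, 3, 2, 1, 2]

Euclidean algorithm steps:
167 = 1 × 132 + 35
132 = 3 × 35 + 27
35 = 1 × 27 + 8
27 = 3 × 8 + 3
8 = 2 × 3 + 2
3 = 1 × 2 + 1
2 = 2 × 1 + 0
Continued fraction: [1; 3, 1, 3, 2, 1, 2]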